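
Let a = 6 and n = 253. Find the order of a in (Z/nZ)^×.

110

ord(6) | φ(253) = φ(11·23) = (11−1)·(23−1) = 10·22 = 220 = 2^2 · 5 · 11.
Divisors of 220: 1, 2, 4, 5, 10, 11, 20, 22, 44, 55, 110, 220.
Evaluate successive powers at the divisors of 220:
6^1 ≡ 6 (mod 253)
6^2 ≡ 36 (mod 253)
6^4 ≡ 31 (mod 253)
6^5 ≡ 186 (mod 253)
6^10 ≡ 188 (mod 253)
6^11 ≡ 116 (mod 253)
6^20 ≡ 177 (mod 253)
6^22 ≡ 47 (mod 253)
6^44 ≡ 185 (mod 253)
6^55 ≡ 208 (mod 253)
6^110 ≡ 1 (mod 253) ✓
Therefore the multiplicative order of 6 modulo 253 is 110.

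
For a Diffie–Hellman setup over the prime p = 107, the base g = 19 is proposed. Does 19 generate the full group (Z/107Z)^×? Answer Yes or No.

No

φ(107) = 107 − 1 = 106 = 2 · 53.
An element g generates (Z/107Z)^× iff g^(106/q) ≢ 1 (mod 107) for each prime q ∈ {2, 53}.
19^53 ≡ 1 (mod 107)  [q = 2: ≡ 1 ✗]
19^2 ≡ 40 (mod 107)  [q = 53: ≢ 1 ✓]
The check at q = 2 fails, so 19 generates a proper subgroup.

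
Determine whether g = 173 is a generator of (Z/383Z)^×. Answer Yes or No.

φ(383) = 383 − 1 = 382 = 2 · 191.
Test 173^(382/q) mod 383 for each prime factor q of 382:
173^191 ≡ 1 (mod 383)  [q = 2: ≡ 1 ✗]
173^2 ≡ 55 (mod 383)  [q = 191: ≢ 1 ✓]
173^191 ≡ 1 shows ord(173) | 191, strictly less than φ(383); not a primitive root.

No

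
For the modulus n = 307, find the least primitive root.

5

φ(307) = 307 − 1 = 306 = 2 · 3^2 · 17.
Test candidates g = 2, 3, … against the prime factors q ∈ {2, 3, 17} of φ(307): g is a generator iff g^(306/q) ≢ 1 for every such q.
g = 2: 2^153 ≡ 306; 2^102 ≡ 1 — hits 1, so not a primitive root.
g = 3: 3^153 ≡ 306; 3^102 ≡ 1 — hits 1, so not a primitive root.
g = 4: 4^153 ≡ 1 — hits 1, so not a primitive root.
g = 5: 5^153 ≡ 306; 5^102 ≡ 289; 5^18 ≡ 81 — none is 1, so 5 is a primitive root.
So 5 is the smallest generator of (Z/307Z)^×.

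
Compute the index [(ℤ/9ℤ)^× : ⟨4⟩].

The order of 4 must divide φ(9) = φ(3^2) = 3·(3−1) = 6 = 2 · 3.
Divisors of 6: 1, 2, 3, 6.
Check 4^d mod 9 for each divisor in increasing order:
4^1 ≡ 4
4^2 ≡ 7
4^3 ≡ 1
The order of 4 is 3, so the subgroup it generates has 3 elements.
Index = |(Z/9Z)^×| / |⟨4⟩| = 6 / 3 = 2.

2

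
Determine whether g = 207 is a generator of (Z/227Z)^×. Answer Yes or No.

No

φ(227) = 227 − 1 = 226 = 2 · 113.
An element g generates (Z/227Z)^× iff g^(226/q) ≢ 1 (mod 227) for each prime q ∈ {2, 113}.
207^113 ≡ 1 (mod 227)  [q = 2: ≡ 1 ✗]
207^2 ≡ 173 (mod 227)  [q = 113: ≢ 1 ✓]
Since 207^113 ≡ 1, the order of 207 divides 113 < 226, so 207 is not a primitive root.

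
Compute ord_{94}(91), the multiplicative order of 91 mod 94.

Since 91 ∈ (Z/94Z)^×, its order divides φ(94) = φ(2)·φ(47) = 1·46 = 46 = 2 · 23.
Divisors of 46: 1, 2, 23, 46.
Test each divisor d:
91^1 ≡ 91 (mod 94)
91^2 ≡ 9 (mod 94)
91^23 ≡ 93 (mod 94)
91^46 ≡ 1 (mod 94) ✓
Hence ord(91) = 46.

46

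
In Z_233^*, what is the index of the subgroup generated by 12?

Since 12 ∈ (Z/233Z)^×, its order divides φ(233) = 233 − 1 = 232 = 2^3 · 29.
Divisors of 232: 1, 2, 4, 8, 29, 58, 116, 232.
Test each divisor d:
12^1 ≡ 12
12^2 ≡ 144
12^4 ≡ 232
12^8 ≡ 1
Thus |⟨12⟩| = ord(12) = 8.
Index = |(Z/233Z)^×| / |⟨12⟩| = 232 / 8 = 29.

29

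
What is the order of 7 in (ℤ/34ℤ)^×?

16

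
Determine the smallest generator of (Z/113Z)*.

3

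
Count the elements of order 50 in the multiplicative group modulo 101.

φ(101) = 101 − 1 = 100 = 2^2 · 5^2.
Since (Z/101Z)^× is cyclic of order 100, the number of elements of order d is φ(d) when d | 100 and 0 otherwise.
50 = 2 · 5^2 divides 100, and φ(50) = 20.

20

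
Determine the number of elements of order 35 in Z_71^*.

24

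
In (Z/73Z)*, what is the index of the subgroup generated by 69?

4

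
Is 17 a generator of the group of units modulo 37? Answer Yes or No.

φ(37) = 37 − 1 = 36 = 2^2 · 3^2.
It suffices to check that the order of 17 is not a proper divisor of 36: compute 17^(36/q) for q ∈ {2, 3}.
17^18 ≡ 36 (mod 37)  [q = 2: ≢ 1 ✓]
17^12 ≡ 26 (mod 37)  [q = 3: ≢ 1 ✓]
None equal 1, so ord_37(17) = 36: 17 is a primitive root.

Yes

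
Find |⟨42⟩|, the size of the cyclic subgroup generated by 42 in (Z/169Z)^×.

Since 42 ∈ (Z/169Z)^×, its order divides φ(169) = φ(13^2) = 13·(13−1) = 156 = 2^2 · 3 · 13.
Divisors of 156: 1, 2, 3, 4, 6, 12, 13, 26, 39, 52, 78, 156.
Compute 42^d (mod 169) for the divisors d until we hit 1:
42^1 ≡ 42
42^2 ≡ 74
42^3 ≡ 66
42^4 ≡ 68
42^6 ≡ 131
42^12 ≡ 92
42^13 ≡ 146
42^26 ≡ 22
42^39 ≡ 1
Hence ord(42) = 39.

39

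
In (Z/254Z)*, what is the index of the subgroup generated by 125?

9

The order of 125 must divide φ(254) = φ(2)·φ(127) = 1·126 = 126 = 2 · 3^2 · 7.
Divisors of 126: 1, 2, 3, 6, 7, 9, 14, 18, 21, 42, 63, 126.
Compute 125^d (mod 254) for the divisors d until we hit 1:
125^1 ≡ 125
125^2 ≡ 131
125^3 ≡ 119
125^6 ≡ 191
125^7 ≡ 253
125^9 ≡ 123
125^14 ≡ 1
The order of 125 is 14, so the subgroup it generates has 14 elements.
[(Z/254Z)^× : ⟨125⟩] = 126/14 = 9.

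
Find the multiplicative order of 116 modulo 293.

292

ord(116) | φ(293) = 293 − 1 = 292 = 2^2 · 73.
Divisors of 292: 1, 2, 4, 73, 146, 292.
Test each divisor d:
116^1 ≡ 116
116^2 ≡ 271
116^4 ≡ 191
116^73 ≡ 155
116^146 ≡ 292
116^292 ≡ 1
The smallest such exponent is 292, so the order of 116 is 292.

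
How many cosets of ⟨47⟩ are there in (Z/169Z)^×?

3

The order of 47 must divide φ(169) = φ(13^2) = 13·(13−1) = 156 = 2^2 · 3 · 13.
Divisors of 156: 1, 2, 3, 4, 6, 12, 13, 26, 39, 52, 78, 156.
Test each divisor d:
47^1 ≡ 47
47^2 ≡ 12
47^3 ≡ 57
47^4 ≡ 144
47^6 ≡ 38
47^12 ≡ 92
47^13 ≡ 99
47^26 ≡ 168
47^39 ≡ 70
47^52 ≡ 1
Thus |⟨47⟩| = ord(47) = 52.
Index = |(Z/169Z)^×| / |⟨47⟩| = 156 / 52 = 3.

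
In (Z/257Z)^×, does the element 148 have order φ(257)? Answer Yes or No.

Yes

φ(257) = 257 − 1 = 256 = 2^8.
It suffices to check that the order of 148 is not a proper divisor of 256: compute 148^(256/q) for q ∈ {2}.
148^128 ≡ 256 (mod 257)  [q = 2: ≢ 1 ✓]
Every test exponent gives a nontrivial residue, hence 148 generates the full group.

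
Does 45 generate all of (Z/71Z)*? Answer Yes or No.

φ(71) = 71 − 1 = 70 = 2 · 5 · 7.
An element g generates (Z/71Z)^× iff g^(70/q) ≢ 1 (mod 71) for each prime q ∈ {2, 5, 7}.
45^35 ≡ 1 (mod 71)  [q = 2: ≡ 1 ✗]
45^14 ≡ 1 (mod 71)  [q = 5: ≡ 1 ✗]
45^10 ≡ 32 (mod 71)  [q = 7: ≢ 1 ✓]
Since 45^35 ≡ 1, the order of 45 divides 35 < 70, so 45 is not a primitive root.

No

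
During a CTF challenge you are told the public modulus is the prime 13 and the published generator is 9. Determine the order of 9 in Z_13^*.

3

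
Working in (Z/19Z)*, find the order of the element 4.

ord(4) | φ(19) = 19 − 1 = 18 = 2 · 3^2.
Divisors of 18: 1, 2, 3, 6, 9, 18.
Check 4^d mod 19 for each divisor in increasing order:
4^1 ≡ 4 (mod 19)
4^2 ≡ 16 (mod 19)
4^3 ≡ 7 (mod 19)
4^6 ≡ 11 (mod 19)
4^9 ≡ 1 (mod 19) ✓
Hence ord(4) = 9.

9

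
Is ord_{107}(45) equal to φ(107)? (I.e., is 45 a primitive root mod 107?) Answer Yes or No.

Yes

φ(107) = 107 − 1 = 106 = 2 · 53.
An element g generates (Z/107Z)^× iff g^(106/q) ≢ 1 (mod 107) for each prime q ∈ {2, 53}.
45^53 ≡ 106 (mod 107)  [q = 2: ≢ 1 ✓]
45^2 ≡ 99 (mod 107)  [q = 53: ≢ 1 ✓]
None equal 1, so ord_107(45) = 106: 45 is a primitive root.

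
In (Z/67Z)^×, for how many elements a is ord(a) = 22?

10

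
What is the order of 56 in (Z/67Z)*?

33

Since 56 ∈ (Z/67Z)^×, its order divides φ(67) = 67 − 1 = 66 = 2 · 3 · 11.
Divisors of 66: 1, 2, 3, 6, 11, 22, 33, 66.
Evaluate successive powers at the divisors of 66:
56^1 ≡ 56 (mod 67)
56^2 ≡ 54 (mod 67)
56^3 ≡ 9 (mod 67)
56^6 ≡ 14 (mod 67)
56^11 ≡ 37 (mod 67)
56^22 ≡ 29 (mod 67)
56^33 ≡ 1 (mod 67) ✓
So ord_67(56) = 33.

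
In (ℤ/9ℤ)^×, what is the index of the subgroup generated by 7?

2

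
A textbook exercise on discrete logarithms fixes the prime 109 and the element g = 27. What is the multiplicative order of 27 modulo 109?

9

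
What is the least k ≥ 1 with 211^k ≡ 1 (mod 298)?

ord(211) | φ(298) = φ(2)·φ(149) = 1·148 = 148 = 2^2 · 37.
Divisors of 148: 1, 2, 4, 37, 74, 148.
Evaluate successive powers at the divisors of 148:
211^1 ≡ 211 (mod 298)
211^2 ≡ 119 (mod 298)
211^4 ≡ 155 (mod 298)
211^37 ≡ 105 (mod 298)
211^74 ≡ 297 (mod 298)
211^148 ≡ 1 (mod 298) ✓
The smallest such exponent is 148, so the order of 211 is 148.

148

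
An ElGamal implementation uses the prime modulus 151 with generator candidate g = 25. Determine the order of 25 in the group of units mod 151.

The order of 25 must divide φ(151) = 151 − 1 = 150 = 2 · 3 · 5^2.
Divisors of 150: 1, 2, 3, 5, 6, 10, 15, 25, 30, 50, 75, 150.
Test each divisor d:
25^1 ≡ 25
25^2 ≡ 21
25^3 ≡ 72
25^5 ≡ 2
25^6 ≡ 50
25^10 ≡ 4
25^15 ≡ 8
25^25 ≡ 32
25^30 ≡ 64
25^50 ≡ 118
25^75 ≡ 1
Hence ord(25) = 75.

75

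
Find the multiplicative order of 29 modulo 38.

18

ord(29) | φ(38) = φ(2)·φ(19) = 1·18 = 18 = 2 · 3^2.
Divisors of 18: 1, 2, 3, 6, 9, 18.
Compute 29^d (mod 38) for the divisors d until we hit 1:
29^1 ≡ 29 (mod 38)
29^2 ≡ 5 (mod 38)
29^3 ≡ 31 (mod 38)
29^6 ≡ 11 (mod 38)
29^9 ≡ 37 (mod 38)
29^18 ≡ 1 (mod 38) ✓
The smallest such exponent is 18, so the order of 29 is 18.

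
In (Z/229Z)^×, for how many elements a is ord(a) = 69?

0

φ(229) = 229 − 1 = 228 = 2^2 · 3 · 19.
(Z/229Z)^× is cyclic (|G| = 228); a cyclic group of order m has exactly φ(d) elements of each order d | m, and none otherwise.
69 does not divide 228, so no element of (Z/229Z)^× has order 69.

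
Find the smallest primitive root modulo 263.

5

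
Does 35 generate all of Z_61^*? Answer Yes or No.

φ(61) = 61 − 1 = 60 = 2^2 · 3 · 5.
Test 35^(60/q) mod 61 for each prime factor q of 60:
35^30 ≡ 60 (mod 61)  [q = 2: ≢ 1 ✓]
35^20 ≡ 13 (mod 61)  [q = 3: ≢ 1 ✓]
35^12 ≡ 9 (mod 61)  [q = 5: ≢ 1 ✓]
Every test exponent gives a nontrivial residue, hence 35 generates the full group.

Yes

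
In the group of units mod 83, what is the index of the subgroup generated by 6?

The order of 6 must divide φ(83) = 83 − 1 = 82 = 2 · 41.
Divisors of 82: 1, 2, 41, 82.
Test each divisor d:
6^1 ≡ 6
6^2 ≡ 36
6^41 ≡ 82
6^82 ≡ 1
Thus |⟨6⟩| = ord(6) = 82.
The index is φ(83) / ord(6) = 82 / 82 = 1.

1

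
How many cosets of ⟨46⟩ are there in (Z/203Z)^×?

The order of 46 must divide φ(203) = φ(7·29) = (7−1)·(29−1) = 6·28 = 168 = 2^3 · 3 · 7.
Divisors of 168: 1, 2, 3, 4, 6, 7, 8, 12, 14, 21, 24, 28, 42, 56, 84, 168.
Check 46^d mod 203 for each divisor in increasing order:
46^1 ≡ 46
46^2 ≡ 86
46^3 ≡ 99
46^4 ≡ 88
46^6 ≡ 57
46^7 ≡ 186
46^8 ≡ 30
46^12 ≡ 1
So ord_203(46) = 12, hence |⟨46⟩| = 12.
[(Z/203Z)^× : ⟨46⟩] = 168/12 = 14.

14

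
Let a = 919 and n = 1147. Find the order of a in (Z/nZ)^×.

By Lagrange's theorem, ord_1147(919) divides φ(1147) = φ(31·37) = (31−1)·(37−1) = 30·36 = 1080 = 2^3 · 3^3 · 5.
Divisors of 1080: 1, 2, 3, 4, 5, 6, 8, 9, 10, 12, 15, 18, 20, 24, 27, 30, 36, 40, 45, 54, 60, 72, 90, 108, 120, 135, 180, 216, 270, 360, 540, 1080.
Evaluate successive powers at the divisors of 1080:
919^1 ≡ 919 (mod 1147)
919^2 ≡ 369 (mod 1147)
919^3 ≡ 746 (mod 1147)
919^4 ≡ 815 (mod 1147)
919^5 ≡ 1141 (mod 1147)
919^6 ≡ 221 (mod 1147)
919^8 ≡ 112 (mod 1147)
919^9 ≡ 845 (mod 1147)
919^10 ≡ 36 (mod 1147)
919^12 ≡ 667 (mod 1147)
919^15 ≡ 931 (mod 1147)
919^18 ≡ 591 (mod 1147)
919^20 ≡ 149 (mod 1147)
919^24 ≡ 1000 (mod 1147)
919^27 ≡ 450 (mod 1147)
919^30 ≡ 776 (mod 1147)
919^36 ≡ 593 (mod 1147)
919^40 ≡ 408 (mod 1147)
919^45 ≡ 993 (mod 1147)
919^54 ≡ 628 (mod 1147)
919^60 ≡ 1 (mod 1147) ✓
The smallest such exponent is 60, so the order of 919 is 60.

60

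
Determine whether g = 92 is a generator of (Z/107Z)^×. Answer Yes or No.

No

φ(107) = 107 − 1 = 106 = 2 · 53.
An element g generates (Z/107Z)^× iff g^(106/q) ≢ 1 (mod 107) for each prime q ∈ {2, 53}.
92^53 ≡ 1 (mod 107)  [q = 2: ≡ 1 ✗]
92^2 ≡ 11 (mod 107)  [q = 53: ≢ 1 ✓]
Since 92^53 ≡ 1, the order of 92 divides 53 < 106, so 92 is not a primitive root.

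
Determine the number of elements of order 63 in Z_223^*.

0

φ(223) = 223 − 1 = 222 = 2 · 3 · 37.
Since (Z/223Z)^× is cyclic of order 222, the number of elements of order d is φ(d) when d | 222 and 0 otherwise.
Since 63 ∤ 222, the count is 0.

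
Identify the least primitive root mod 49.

3

φ(49) = φ(7^2) = 7·(7−1) = 42 = 2 · 3 · 7.
g is a primitive root iff g^(42/q) ≢ 1 (mod 49) for each prime q ∈ {2, 3, 7}.
g = 2: 2^21 ≡ 1 — hits 1, so not a primitive root.
g = 3: 3^21 ≡ 48; 3^14 ≡ 30; 3^6 ≡ 43 — none is 1, so 3 is a primitive root.
The smallest primitive root modulo 49 is 3.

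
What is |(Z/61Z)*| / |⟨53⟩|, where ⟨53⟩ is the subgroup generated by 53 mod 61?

3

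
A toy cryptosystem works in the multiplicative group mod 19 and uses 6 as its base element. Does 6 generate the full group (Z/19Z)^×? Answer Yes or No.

φ(19) = 19 − 1 = 18 = 2 · 3^2.
It suffices to check that the order of 6 is not a proper divisor of 18: compute 6^(18/q) for q ∈ {2, 3}.
6^9 ≡ 1 (mod 19)  [q = 2: ≡ 1 ✗]
6^6 ≡ 11 (mod 19)  [q = 3: ≢ 1 ✓]
The check at q = 2 fails, so 6 generates a proper subgroup.

No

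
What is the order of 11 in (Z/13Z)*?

12

The order of 11 must divide φ(13) = 13 − 1 = 12 = 2^2 · 3.
Divisors of 12: 1, 2, 3, 4, 6, 12.
Compute 11^d (mod 13) for the divisors d until we hit 1:
11^1 ≡ 11
11^2 ≡ 4
11^3 ≡ 5
11^4 ≡ 3
11^6 ≡ 12
11^12 ≡ 1
So ord_13(11) = 12.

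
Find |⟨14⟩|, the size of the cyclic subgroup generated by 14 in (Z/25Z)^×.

The order of 14 must divide φ(25) = φ(5^2) = 5·(5−1) = 20 = 2^2 · 5.
Divisors of 20: 1, 2, 4, 5, 10, 20.
Check 14^d mod 25 for each divisor in increasing order:
14^1 ≡ 14 (mod 25)
14^2 ≡ 21 (mod 25)
14^4 ≡ 16 (mod 25)
14^5 ≡ 24 (mod 25)
14^10 ≡ 1 (mod 25) ✓
So ord_25(14) = 10.

10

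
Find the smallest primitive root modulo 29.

2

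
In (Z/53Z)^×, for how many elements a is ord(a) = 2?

φ(53) = 53 − 1 = 52 = 2^2 · 13.
(Z/53Z)^× is cyclic (|G| = 52); a cyclic group of order m has exactly φ(d) elements of each order d | m, and none otherwise.
2 | 52, and φ(2) = 2 − 1 = 1.

1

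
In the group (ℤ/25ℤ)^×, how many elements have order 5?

φ(25) = φ(5^2) = 5·(5−1) = 20 = 2^2 · 5.
Since (Z/25Z)^× is cyclic of order 20, the number of elements of order d is φ(d) when d | 20 and 0 otherwise.
5 | 20, and φ(5) = 5 − 1 = 4.

4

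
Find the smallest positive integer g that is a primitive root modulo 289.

3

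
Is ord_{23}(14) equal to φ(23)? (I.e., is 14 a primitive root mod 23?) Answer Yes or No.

φ(23) = 23 − 1 = 22 = 2 · 11.
14 is a primitive root mod 23 iff 14^(φ(23)/q) ≢ 1 for every prime q | φ(23), i.e. q ∈ {2, 11}.
14^11 ≡ 22 (mod 23)  [q = 2: ≢ 1 ✓]
14^2 ≡ 12 (mod 23)  [q = 11: ≢ 1 ✓]
Every test exponent gives a nontrivial residue, hence 14 generates the full group.

Yes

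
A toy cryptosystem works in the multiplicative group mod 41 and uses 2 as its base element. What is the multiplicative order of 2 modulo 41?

20

Since 2 ∈ (Z/41Z)^×, its order divides φ(41) = 41 − 1 = 40 = 2^3 · 5.
Divisors of 40: 1, 2, 4, 5, 8, 10, 20, 40.
Test each divisor d:
2^1 ≡ 2
2^2 ≡ 4
2^4 ≡ 16
2^5 ≡ 32
2^8 ≡ 10
2^10 ≡ 40
2^20 ≡ 1
The smallest such exponent is 20, so the order of 2 is 20.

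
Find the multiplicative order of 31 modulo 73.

The order of 31 must divide φ(73) = 73 − 1 = 72 = 2^3 · 3^2.
Divisors of 72: 1, 2, 3, 4, 6, 8, 9, 12, 18, 24, 36, 72.
Compute 31^d (mod 73) for the divisors d until we hit 1:
31^1 ≡ 31 (mod 73)
31^2 ≡ 12 (mod 73)
31^3 ≡ 7 (mod 73)
31^4 ≡ 71 (mod 73)
31^6 ≡ 49 (mod 73)
31^8 ≡ 4 (mod 73)
31^9 ≡ 51 (mod 73)
31^12 ≡ 65 (mod 73)
31^18 ≡ 46 (mod 73)
31^24 ≡ 64 (mod 73)
31^36 ≡ 72 (mod 73)
31^72 ≡ 1 (mod 73) ✓
Therefore the multiplicative order of 31 modulo 73 is 72.

72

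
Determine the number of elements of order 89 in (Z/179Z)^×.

88

φ(179) = 179 − 1 = 178 = 2 · 89.
Since (Z/179Z)^× is cyclic of order 178, the number of elements of order d is φ(d) when d | 178 and 0 otherwise.
89 | 178, and φ(89) = 89 − 1 = 88.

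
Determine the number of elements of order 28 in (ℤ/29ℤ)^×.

φ(29) = 29 − 1 = 28 = 2^2 · 7.
Since (Z/29Z)^× is cyclic of order 28, the number of elements of order d is φ(d) when d | 28 and 0 otherwise.
28 = 2^2 · 7 divides 28, and φ(28) = 12.

12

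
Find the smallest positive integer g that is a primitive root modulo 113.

3

φ(113) = 113 − 1 = 112 = 2^4 · 7.
Test candidates g = 2, 3, … against the prime factors q ∈ {2, 7} of φ(113): g is a generator iff g^(112/q) ≢ 1 for every such q.
g = 2: 2^56 ≡ 1 — hits 1, so not a primitive root.
g = 3: 3^56 ≡ 112; 3^16 ≡ 49 — none is 1, so 3 is a primitive root.
So 3 is the smallest generator of (Z/113Z)^×.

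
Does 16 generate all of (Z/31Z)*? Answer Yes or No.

No

φ(31) = 31 − 1 = 30 = 2 · 3 · 5.
Test 16^(30/q) mod 31 for each prime factor q of 30:
16^15 ≡ 1 (mod 31)  [q = 2: ≡ 1 ✗]
16^10 ≡ 1 (mod 31)  [q = 3: ≡ 1 ✗]
16^6 ≡ 16 (mod 31)  [q = 5: ≢ 1 ✓]
Since 16^15 ≡ 1, the order of 16 divides 15 < 30, so 16 is not a primitive root.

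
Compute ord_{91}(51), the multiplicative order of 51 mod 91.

The order of 51 must divide φ(91) = φ(7·13) = (7−1)·(13−1) = 6·12 = 72 = 2^3 · 3^2.
Divisors of 72: 1, 2, 3, 4, 6, 8, 9, 12, 18, 24, 36, 72.
Test each divisor d:
51^1 ≡ 51 (mod 91)
51^2 ≡ 53 (mod 91)
51^3 ≡ 64 (mod 91)
51^4 ≡ 79 (mod 91)
51^6 ≡ 1 (mod 91) ✓
So ord_91(51) = 6.

6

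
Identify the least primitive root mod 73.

5

φ(73) = 73 − 1 = 72 = 2^3 · 3^2.
Test candidates g = 2, 3, … against the prime factors q ∈ {2, 3} of φ(73): g is a generator iff g^(72/q) ≢ 1 for every such q.
g = 2: 2^36 ≡ 1 — hits 1, so not a primitive root.
g = 3: 3^36 ≡ 1 — hits 1, so not a primitive root.
g = 4: 4^36 ≡ 1 — hits 1, so not a primitive root.
g = 5: 5^36 ≡ 72; 5^24 ≡ 8 — none is 1, so 5 is a primitive root.
The smallest primitive root modulo 73 is 5.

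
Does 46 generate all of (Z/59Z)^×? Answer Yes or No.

No

φ(59) = 59 − 1 = 58 = 2 · 29.
An element g generates (Z/59Z)^× iff g^(58/q) ≢ 1 (mod 59) for each prime q ∈ {2, 29}.
46^29 ≡ 1 (mod 59)  [q = 2: ≡ 1 ✗]
46^2 ≡ 51 (mod 59)  [q = 29: ≢ 1 ✓]
Since 46^29 ≡ 1, the order of 46 divides 29 < 58, so 46 is not a primitive root.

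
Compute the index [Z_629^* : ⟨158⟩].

12

By Lagrange's theorem, ord_629(158) divides φ(629) = φ(17·37) = (17−1)·(37−1) = 16·36 = 576 = 2^6 · 3^2.
Divisors of 576: 1, 2, 3, 4, 6, 8, 9, 12, 16, 18, 24, 32, 36, 48, 64, 72, 96, 144, 192, 288, 576.
Check 158^d mod 629 for each divisor in increasing order:
158^1 ≡ 158
158^2 ≡ 433
158^3 ≡ 482
158^4 ≡ 47
158^6 ≡ 223
158^8 ≡ 322
158^9 ≡ 556
158^12 ≡ 38
158^16 ≡ 528
158^18 ≡ 297
158^24 ≡ 186
158^32 ≡ 137
158^36 ≡ 149
158^48 ≡ 1
So ord_629(158) = 48, hence |⟨158⟩| = 48.
[(Z/629Z)^× : ⟨158⟩] = 576/48 = 12.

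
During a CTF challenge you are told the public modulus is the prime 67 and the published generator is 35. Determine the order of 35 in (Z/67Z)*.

By Lagrange's theorem, ord_67(35) divides φ(67) = 67 − 1 = 66 = 2 · 3 · 11.
Divisors of 66: 1, 2, 3, 6, 11, 22, 33, 66.
Check 35^d mod 67 for each divisor in increasing order:
35^1 ≡ 35 (mod 67)
35^2 ≡ 19 (mod 67)
35^3 ≡ 62 (mod 67)
35^6 ≡ 25 (mod 67)
35^11 ≡ 37 (mod 67)
35^22 ≡ 29 (mod 67)
35^33 ≡ 1 (mod 67) ✓
The smallest such exponent is 33, so the order of 35 is 33.

33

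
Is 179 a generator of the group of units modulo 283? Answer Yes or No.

No

φ(283) = 283 − 1 = 282 = 2 · 3 · 47.
It suffices to check that the order of 179 is not a proper divisor of 282: compute 179^(282/q) for q ∈ {2, 3, 47}.
179^141 ≡ 1 (mod 283)  [q = 2: ≡ 1 ✗]
179^94 ≡ 44 (mod 283)  [q = 3: ≢ 1 ✓]
179^6 ≡ 42 (mod 283)  [q = 47: ≢ 1 ✓]
Since 179^141 ≡ 1, the order of 179 divides 141 < 282, so 179 is not a primitive root.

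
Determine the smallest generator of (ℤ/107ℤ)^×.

2

φ(107) = 107 − 1 = 106 = 2 · 53.
g is a primitive root iff g^(106/q) ≢ 1 (mod 107) for each prime q ∈ {2, 53}.
g = 2: 2^53 ≡ 106; 2^2 ≡ 4 — none is 1, so 2 is a primitive root.
So 2 is the smallest generator of (Z/107Z)^×.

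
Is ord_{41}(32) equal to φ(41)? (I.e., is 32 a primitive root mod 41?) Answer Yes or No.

No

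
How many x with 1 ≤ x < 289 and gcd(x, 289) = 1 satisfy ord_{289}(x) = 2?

1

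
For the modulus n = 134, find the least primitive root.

7

φ(134) = φ(2)·φ(67) = 1·66 = 66 = 2 · 3 · 11.
Test candidates g = 2, 3, … against the prime factors q ∈ {2, 3, 11} of φ(134): g is a generator iff g^(66/q) ≢ 1 for every such q.
g = 2: gcd(2, 134) = 2 > 1, not a unit — skip.
g = 3: 3^33 ≡ 133; 3^22 ≡ 1 — hits 1, so not a primitive root.
g = 4: gcd(4, 134) = 2 > 1, not a unit — skip.
g = 5: 5^33 ≡ 133; 5^22 ≡ 1 — hits 1, so not a primitive root.
g = 6: gcd(6, 134) = 2 > 1, not a unit — skip.
g = 7: 7^33 ≡ 133; 7^22 ≡ 29; 7^6 ≡ 131 — none is 1, so 7 is a primitive root.
Hence the least primitive root of 134 is 7.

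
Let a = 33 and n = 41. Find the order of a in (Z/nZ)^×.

20

By Lagrange's theorem, ord_41(33) divides φ(41) = 41 − 1 = 40 = 2^3 · 5.
Divisors of 40: 1, 2, 4, 5, 8, 10, 20, 40.
Evaluate successive powers at the divisors of 40:
33^1 ≡ 33
33^2 ≡ 23
33^4 ≡ 37
33^5 ≡ 32
33^8 ≡ 16
33^10 ≡ 40
33^20 ≡ 1
The smallest such exponent is 20, so the order of 33 is 20.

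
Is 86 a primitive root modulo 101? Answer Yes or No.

φ(101) = 101 − 1 = 100 = 2^2 · 5^2.
Test 86^(100/q) mod 101 for each prime factor q of 100:
86^50 ≡ 100 (mod 101)  [q = 2: ≢ 1 ✓]
86^20 ≡ 87 (mod 101)  [q = 5: ≢ 1 ✓]
None equal 1, so ord_101(86) = 100: 86 is a primitive root.

Yes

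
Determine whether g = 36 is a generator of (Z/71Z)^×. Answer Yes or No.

No

φ(71) = 71 − 1 = 70 = 2 · 5 · 7.
An element g generates (Z/71Z)^× iff g^(70/q) ≢ 1 (mod 71) for each prime q ∈ {2, 5, 7}.
36^35 ≡ 1 (mod 71)  [q = 2: ≡ 1 ✗]
36^14 ≡ 25 (mod 71)  [q = 5: ≢ 1 ✓]
36^10 ≡ 45 (mod 71)  [q = 7: ≢ 1 ✓]
The check at q = 2 fails, so 36 generates a proper subgroup.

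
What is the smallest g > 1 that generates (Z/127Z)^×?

3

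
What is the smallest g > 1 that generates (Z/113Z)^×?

3

φ(113) = 113 − 1 = 112 = 2^4 · 7.
g is a primitive root iff g^(112/q) ≢ 1 (mod 113) for each prime q ∈ {2, 7}.
g = 2: 2^56 ≡ 1 — hits 1, so not a primitive root.
g = 3: 3^56 ≡ 112; 3^16 ≡ 49 — none is 1, so 3 is a primitive root.
So 3 is the smallest generator of (Z/113Z)^×.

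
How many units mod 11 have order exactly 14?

0

φ(11) = 11 − 1 = 10 = 2 · 5.
In a cyclic group of order 10, there are φ(d) elements of order d for each divisor d of 10, and zero for non-divisors.
Since 14 ∤ 10, the count is 0.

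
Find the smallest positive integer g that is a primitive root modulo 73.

φ(73) = 73 − 1 = 72 = 2^3 · 3^2.
g is a primitive root iff g^(72/q) ≢ 1 (mod 73) for each prime q ∈ {2, 3}.
g = 2: 2^36 ≡ 1 — hits 1, so not a primitive root.
g = 3: 3^36 ≡ 1 — hits 1, so not a primitive root.
g = 4: 4^36 ≡ 1 — hits 1, so not a primitive root.
g = 5: 5^36 ≡ 72; 5^24 ≡ 8 — none is 1, so 5 is a primitive root.
The smallest primitive root modulo 73 is 5.

5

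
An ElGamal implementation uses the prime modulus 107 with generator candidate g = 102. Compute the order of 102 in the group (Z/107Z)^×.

By Lagrange's theorem, ord_107(102) divides φ(107) = 107 − 1 = 106 = 2 · 53.
Divisors of 106: 1, 2, 53, 106.
Evaluate successive powers at the divisors of 106:
102^1 ≡ 102 (mod 107)
102^2 ≡ 25 (mod 107)
102^53 ≡ 1 (mod 107) ✓
The smallest such exponent is 53, so the order of 102 is 53.

53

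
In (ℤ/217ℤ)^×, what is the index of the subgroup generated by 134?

By Lagrange's theorem, ord_217(134) divides φ(217) = φ(7·31) = (7−1)·(31−1) = 6·30 = 180 = 2^2 · 3^2 · 5.
Divisors of 180: 1, 2, 3, 4, 5, 6, 9, 10, 12, 15, 18, 20, 30, 36, 45, 60, 90, 180.
Evaluate successive powers at the divisors of 180:
134^1 ≡ 134 (mod 217)
134^2 ≡ 162 (mod 217)
134^3 ≡ 8 (mod 217)
134^4 ≡ 204 (mod 217)
134^5 ≡ 211 (mod 217)
134^6 ≡ 64 (mod 217)
134^9 ≡ 78 (mod 217)
134^10 ≡ 36 (mod 217)
134^12 ≡ 190 (mod 217)
134^15 ≡ 1 (mod 217) ✓
The order of 134 is 15, so the subgroup it generates has 15 elements.
[(Z/217Z)^× : ⟨134⟩] = 180/15 = 12.

12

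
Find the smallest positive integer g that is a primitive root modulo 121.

2

φ(121) = φ(11^2) = 11·(11−1) = 110 = 2 · 5 · 11.
g is a primitive root iff g^(110/q) ≢ 1 (mod 121) for each prime q ∈ {2, 5, 11}.
g = 2: 2^55 ≡ 120; 2^22 ≡ 81; 2^10 ≡ 56 — none is 1, so 2 is a primitive root.
The smallest primitive root modulo 121 is 2.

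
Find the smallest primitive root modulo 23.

5

φ(23) = 23 − 1 = 22 = 2 · 11.
g is a primitive root iff g^(22/q) ≢ 1 (mod 23) for each prime q ∈ {2, 11}.
g = 2: 2^11 ≡ 1 — hits 1, so not a primitive root.
g = 3: 3^11 ≡ 1 — hits 1, so not a primitive root.
g = 4: 4^11 ≡ 1 — hits 1, so not a primitive root.
g = 5: 5^11 ≡ 22; 5^2 ≡ 2 — none is 1, so 5 is a primitive root.
The smallest primitive root modulo 23 is 5.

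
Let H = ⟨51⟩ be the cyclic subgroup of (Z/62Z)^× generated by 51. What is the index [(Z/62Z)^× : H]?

The order of 51 must divide φ(62) = φ(2)·φ(31) = 1·30 = 30 = 2 · 3 · 5.
Divisors of 30: 1, 2, 3, 5, 6, 10, 15, 30.
Evaluate successive powers at the divisors of 30:
51^1 ≡ 51 (mod 62)
51^2 ≡ 59 (mod 62)
51^3 ≡ 33 (mod 62)
51^5 ≡ 25 (mod 62)
51^6 ≡ 35 (mod 62)
51^10 ≡ 5 (mod 62)
51^15 ≡ 1 (mod 62) ✓
Thus |⟨51⟩| = ord(51) = 15.
Index = |(Z/62Z)^×| / |⟨51⟩| = 30 / 15 = 2.

2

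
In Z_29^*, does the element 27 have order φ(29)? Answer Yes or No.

Yes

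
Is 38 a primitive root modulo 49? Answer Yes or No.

Yes

φ(49) = φ(7^2) = 7·(7−1) = 42 = 2 · 3 · 7.
38 is a primitive root mod 49 iff 38^(φ(49)/q) ≢ 1 for every prime q | φ(49), i.e. q ∈ {2, 3, 7}.
38^21 ≡ 48 (mod 49)  [q = 2: ≢ 1 ✓]
38^14 ≡ 30 (mod 49)  [q = 3: ≢ 1 ✓]
38^6 ≡ 15 (mod 49)  [q = 7: ≢ 1 ✓]
None equal 1, so ord_49(38) = 42: 38 is a primitive root.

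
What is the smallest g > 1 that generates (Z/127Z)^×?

3

φ(127) = 127 − 1 = 126 = 2 · 3^2 · 7.
Test candidates g = 2, 3, … against the prime factors q ∈ {2, 3, 7} of φ(127): g is a generator iff g^(126/q) ≢ 1 for every such q.
g = 2: 2^63 ≡ 1 — hits 1, so not a primitive root.
g = 3: 3^63 ≡ 126; 3^42 ≡ 107; 3^18 ≡ 4 — none is 1, so 3 is a primitive root.
So 3 is the smallest generator of (Z/127Z)^×.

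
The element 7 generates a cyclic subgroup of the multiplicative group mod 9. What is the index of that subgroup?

2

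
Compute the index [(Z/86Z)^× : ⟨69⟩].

1

The order of 69 must divide φ(86) = φ(2)·φ(43) = 1·42 = 42 = 2 · 3 · 7.
Divisors of 42: 1, 2, 3, 6, 7, 14, 21, 42.
Test each divisor d:
69^1 ≡ 69 (mod 86)
69^2 ≡ 31 (mod 86)
69^3 ≡ 75 (mod 86)
69^6 ≡ 35 (mod 86)
69^7 ≡ 7 (mod 86)
69^14 ≡ 49 (mod 86)
69^21 ≡ 85 (mod 86)
69^42 ≡ 1 (mod 86) ✓
Thus |⟨69⟩| = ord(69) = 42.
[(Z/86Z)^× : ⟨69⟩] = 42/42 = 1.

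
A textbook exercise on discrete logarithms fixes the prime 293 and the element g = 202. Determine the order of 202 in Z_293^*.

By Lagrange's theorem, ord_293(202) divides φ(293) = 293 − 1 = 292 = 2^2 · 73.
Divisors of 292: 1, 2, 4, 73, 146, 292.
Check 202^d mod 293 for each divisor in increasing order:
202^1 ≡ 202 (mod 293)
202^2 ≡ 77 (mod 293)
202^4 ≡ 69 (mod 293)
202^73 ≡ 292 (mod 293)
202^146 ≡ 1 (mod 293) ✓
So ord_293(202) = 146.

146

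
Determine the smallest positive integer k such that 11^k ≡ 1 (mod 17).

16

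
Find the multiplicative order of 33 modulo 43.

ord(33) | φ(43) = 43 − 1 = 42 = 2 · 3 · 7.
Divisors of 42: 1, 2, 3, 6, 7, 14, 21, 42.
Compute 33^d (mod 43) for the divisors d until we hit 1:
33^1 ≡ 33
33^2 ≡ 14
33^3 ≡ 32
33^6 ≡ 35
33^7 ≡ 37
33^14 ≡ 36
33^21 ≡ 42
33^42 ≡ 1
The smallest such exponent is 42, so the order of 33 is 42.

42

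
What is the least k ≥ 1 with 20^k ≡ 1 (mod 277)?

The order of 20 must divide φ(277) = 277 − 1 = 276 = 2^2 · 3 · 23.
Divisors of 276: 1, 2, 3, 4, 6, 12, 23, 46, 69, 92, 138, 276.
Test each divisor d:
20^1 ≡ 20
20^2 ≡ 123
20^3 ≡ 244
20^4 ≡ 171
20^6 ≡ 258
20^12 ≡ 84
20^23 ≡ 242
20^46 ≡ 117
20^69 ≡ 60
20^92 ≡ 116
20^138 ≡ 276
20^276 ≡ 1
Therefore the multiplicative order of 20 modulo 277 is 276.

276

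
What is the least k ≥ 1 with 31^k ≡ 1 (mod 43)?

Since 31 ∈ (Z/43Z)^×, its order divides φ(43) = 43 − 1 = 42 = 2 · 3 · 7.
Divisors of 42: 1, 2, 3, 6, 7, 14, 21, 42.
Evaluate successive powers at the divisors of 42:
31^1 ≡ 31 (mod 43)
31^2 ≡ 15 (mod 43)
31^3 ≡ 35 (mod 43)
31^6 ≡ 21 (mod 43)
31^7 ≡ 6 (mod 43)
31^14 ≡ 36 (mod 43)
31^21 ≡ 1 (mod 43) ✓
The smallest such exponent is 21, so the order of 31 is 21.

21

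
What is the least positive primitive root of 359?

φ(359) = 359 − 1 = 358 = 2 · 179.
Test candidates g = 2, 3, … against the prime factors q ∈ {2, 179} of φ(359): g is a generator iff g^(358/q) ≢ 1 for every such q.
g = 2: 2^179 ≡ 1 — hits 1, so not a primitive root.
g = 3: 3^179 ≡ 1 — hits 1, so not a primitive root.
g = 4: 4^179 ≡ 1 — hits 1, so not a primitive root.
g = 5: 5^179 ≡ 1 — hits 1, so not a primitive root.
g = 6: 6^179 ≡ 1 — hits 1, so not a primitive root.
g = 7: 7^179 ≡ 358; 7^2 ≡ 49 — none is 1, so 7 is a primitive root.
So 7 is the smallest generator of (Z/359Z)^×.

7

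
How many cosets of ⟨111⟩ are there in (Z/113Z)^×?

Since 111 ∈ (Z/113Z)^×, its order divides φ(113) = 113 − 1 = 112 = 2^4 · 7.
Divisors of 112: 1, 2, 4, 7, 8, 14, 16, 28, 56, 112.
Check 111^d mod 113 for each divisor in increasing order:
111^1 ≡ 111 (mod 113)
111^2 ≡ 4 (mod 113)
111^4 ≡ 16 (mod 113)
111^7 ≡ 98 (mod 113)
111^8 ≡ 30 (mod 113)
111^14 ≡ 112 (mod 113)
111^16 ≡ 109 (mod 113)
111^28 ≡ 1 (mod 113) ✓
The order of 111 is 28, so the subgroup it generates has 28 elements.
Index = |(Z/113Z)^×| / |⟨111⟩| = 112 / 28 = 4.

4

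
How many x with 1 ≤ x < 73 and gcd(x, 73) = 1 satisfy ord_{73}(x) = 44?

φ(73) = 73 − 1 = 72 = 2^3 · 3^2.
Since (Z/73Z)^× is cyclic of order 72, the number of elements of order d is φ(d) when d | 72 and 0 otherwise.
44 does not divide 72, so no element of (Z/73Z)^× has order 44.

0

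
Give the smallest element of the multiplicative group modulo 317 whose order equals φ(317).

2

φ(317) = 317 − 1 = 316 = 2^2 · 79.
Test candidates g = 2, 3, … against the prime factors q ∈ {2, 79} of φ(317): g is a generator iff g^(316/q) ≢ 1 for every such q.
g = 2: 2^158 ≡ 316; 2^4 ≡ 16 — none is 1, so 2 is a primitive root.
Hence the least primitive root of 317 is 2.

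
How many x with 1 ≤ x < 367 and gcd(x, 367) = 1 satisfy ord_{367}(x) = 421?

0

φ(367) = 367 − 1 = 366 = 2 · 3 · 61.
In a cyclic group of order 366, there are φ(d) elements of order d for each divisor d of 366, and zero for non-divisors.
Since 421 ∤ 366, the count is 0.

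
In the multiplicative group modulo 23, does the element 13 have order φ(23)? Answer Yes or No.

φ(23) = 23 − 1 = 22 = 2 · 11.
It suffices to check that the order of 13 is not a proper divisor of 22: compute 13^(22/q) for q ∈ {2, 11}.
13^11 ≡ 1 (mod 23)  [q = 2: ≡ 1 ✗]
13^2 ≡ 8 (mod 23)  [q = 11: ≢ 1 ✓]
13^11 ≡ 1 shows ord(13) | 11, strictly less than φ(23); not a primitive root.

No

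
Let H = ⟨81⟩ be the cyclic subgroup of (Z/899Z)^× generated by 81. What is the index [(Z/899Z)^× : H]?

ord(81) | φ(899) = φ(29·31) = (29−1)·(31−1) = 28·30 = 840 = 2^3 · 3 · 5 · 7.
Divisors of 840: 1, 2, 3, 4, 5, 6, 7, 8, 10, 12, 14, 15, 20, 21, 24, 28, 30, 35, 40, 42, 56, 60, 70, 84, 105, 120, 140, 168, 210, 280, 420, 840.
Check 81^d mod 899 for each divisor in increasing order:
81^1 ≡ 81 (mod 899)
81^2 ≡ 268 (mod 899)
81^3 ≡ 132 (mod 899)
81^4 ≡ 803 (mod 899)
81^5 ≡ 315 (mod 899)
81^6 ≡ 343 (mod 899)
81^7 ≡ 813 (mod 899)
81^8 ≡ 226 (mod 899)
81^10 ≡ 335 (mod 899)
81^12 ≡ 779 (mod 899)
81^14 ≡ 204 (mod 899)
81^15 ≡ 342 (mod 899)
81^20 ≡ 749 (mod 899)
81^21 ≡ 436 (mod 899)
81^24 ≡ 16 (mod 899)
81^28 ≡ 262 (mod 899)
81^30 ≡ 94 (mod 899)
81^35 ≡ 842 (mod 899)
81^40 ≡ 25 (mod 899)
81^42 ≡ 407 (mod 899)
81^56 ≡ 320 (mod 899)
81^60 ≡ 745 (mod 899)
81^70 ≡ 552 (mod 899)
81^84 ≡ 233 (mod 899)
81^105 ≡ 1 (mod 899) ✓
The order of 81 is 105, so the subgroup it generates has 105 elements.
[(Z/899Z)^× : ⟨81⟩] = 840/105 = 8.

8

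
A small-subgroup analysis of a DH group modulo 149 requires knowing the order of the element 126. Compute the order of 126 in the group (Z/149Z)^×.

Since 126 ∈ (Z/149Z)^×, its order divides φ(149) = 149 − 1 = 148 = 2^2 · 37.
Divisors of 148: 1, 2, 4, 37, 74, 148.
Test each divisor d:
126^1 ≡ 126
126^2 ≡ 82
126^4 ≡ 19
126^37 ≡ 105
126^74 ≡ 148
126^148 ≡ 1
Hence ord(126) = 148.

148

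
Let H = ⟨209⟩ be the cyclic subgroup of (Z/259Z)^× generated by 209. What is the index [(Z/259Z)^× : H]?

By Lagrange's theorem, ord_259(209) divides φ(259) = φ(7·37) = (7−1)·(37−1) = 6·36 = 216 = 2^3 · 3^3.
Divisors of 216: 1, 2, 3, 4, 6, 8, 9, 12, 18, 24, 27, 36, 54, 72, 108, 216.
Compute 209^d (mod 259) for the divisors d until we hit 1:
209^1 ≡ 209 (mod 259)
209^2 ≡ 169 (mod 259)
209^3 ≡ 97 (mod 259)
209^4 ≡ 71 (mod 259)
209^6 ≡ 85 (mod 259)
209^8 ≡ 120 (mod 259)
209^9 ≡ 216 (mod 259)
209^12 ≡ 232 (mod 259)
209^18 ≡ 36 (mod 259)
209^24 ≡ 211 (mod 259)
209^27 ≡ 6 (mod 259)
209^36 ≡ 1 (mod 259) ✓
So ord_259(209) = 36, hence |⟨209⟩| = 36.
[(Z/259Z)^× : ⟨209⟩] = 216/36 = 6.

6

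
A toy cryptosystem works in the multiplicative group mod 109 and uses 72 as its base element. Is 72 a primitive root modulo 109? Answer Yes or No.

Yes

φ(109) = 109 − 1 = 108 = 2^2 · 3^3.
It suffices to check that the order of 72 is not a proper divisor of 108: compute 72^(108/q) for q ∈ {2, 3}.
72^54 ≡ 108 (mod 109)  [q = 2: ≢ 1 ✓]
72^36 ≡ 45 (mod 109)  [q = 3: ≢ 1 ✓]
Every test exponent gives a nontrivial residue, hence 72 generates the full group.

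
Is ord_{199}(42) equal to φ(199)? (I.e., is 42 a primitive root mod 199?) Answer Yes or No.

No

φ(199) = 199 − 1 = 198 = 2 · 3^2 · 11.
Test 42^(198/q) mod 199 for each prime factor q of 198:
42^99 ≡ 198 (mod 199)  [q = 2: ≢ 1 ✓]
42^66 ≡ 1 (mod 199)  [q = 3: ≡ 1 ✗]
42^18 ≡ 61 (mod 199)  [q = 11: ≢ 1 ✓]
42^66 ≡ 1 shows ord(42) | 66, strictly less than φ(199); not a primitive root.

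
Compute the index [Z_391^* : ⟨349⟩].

4

The order of 349 must divide φ(391) = φ(17·23) = (17−1)·(23−1) = 16·22 = 352 = 2^5 · 11.
Divisors of 352: 1, 2, 4, 8, 11, 16, 22, 32, 44, 88, 176, 352.
Check 349^d mod 391 for each divisor in increasing order:
349^1 ≡ 349 (mod 391)
349^2 ≡ 200 (mod 391)
349^4 ≡ 118 (mod 391)
349^8 ≡ 239 (mod 391)
349^11 ≡ 185 (mod 391)
349^16 ≡ 35 (mod 391)
349^22 ≡ 208 (mod 391)
349^32 ≡ 52 (mod 391)
349^44 ≡ 254 (mod 391)
349^88 ≡ 1 (mod 391) ✓
The order of 349 is 88, so the subgroup it generates has 88 elements.
[(Z/391Z)^× : ⟨349⟩] = 352/88 = 4.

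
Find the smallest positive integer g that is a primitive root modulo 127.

φ(127) = 127 − 1 = 126 = 2 · 3^2 · 7.
g is a primitive root iff g^(126/q) ≢ 1 (mod 127) for each prime q ∈ {2, 3, 7}.
g = 2: 2^63 ≡ 1 — hits 1, so not a primitive root.
g = 3: 3^63 ≡ 126; 3^42 ≡ 107; 3^18 ≡ 4 — none is 1, so 3 is a primitive root.
Hence the least primitive root of 127 is 3.

3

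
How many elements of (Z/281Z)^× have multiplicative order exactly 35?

24

φ(281) = 281 − 1 = 280 = 2^3 · 5 · 7.
Since (Z/281Z)^× is cyclic of order 280, the number of elements of order d is φ(d) when d | 280 and 0 otherwise.
35 = 5 · 7 divides 280, and φ(35) = 24.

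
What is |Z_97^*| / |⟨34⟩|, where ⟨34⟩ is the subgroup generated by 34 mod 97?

3

By Lagrange's theorem, ord_97(34) divides φ(97) = 97 − 1 = 96 = 2^5 · 3.
Divisors of 96: 1, 2, 3, 4, 6, 8, 12, 16, 24, 32, 48, 96.
Test each divisor d:
34^1 ≡ 34 (mod 97)
34^2 ≡ 89 (mod 97)
34^3 ≡ 19 (mod 97)
34^4 ≡ 64 (mod 97)
34^6 ≡ 70 (mod 97)
34^8 ≡ 22 (mod 97)
34^12 ≡ 50 (mod 97)
34^16 ≡ 96 (mod 97)
34^24 ≡ 75 (mod 97)
34^32 ≡ 1 (mod 97) ✓
Thus |⟨34⟩| = ord(34) = 32.
Index = |(Z/97Z)^×| / |⟨34⟩| = 96 / 32 = 3.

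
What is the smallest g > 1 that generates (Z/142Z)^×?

7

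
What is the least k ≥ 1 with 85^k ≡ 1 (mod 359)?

179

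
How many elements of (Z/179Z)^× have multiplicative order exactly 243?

0

φ(179) = 179 − 1 = 178 = 2 · 89.
Since (Z/179Z)^× is cyclic of order 178, the number of elements of order d is φ(d) when d | 178 and 0 otherwise.
Here 178 is not a multiple of 243, so there are no elements of order 243.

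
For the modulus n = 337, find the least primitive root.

φ(337) = 337 − 1 = 336 = 2^4 · 3 · 7.
Test candidates g = 2, 3, … against the prime factors q ∈ {2, 3, 7} of φ(337): g is a generator iff g^(336/q) ≢ 1 for every such q.
g = 2: 2^168 ≡ 1 — hits 1, so not a primitive root.
g = 3: 3^168 ≡ 1 — hits 1, so not a primitive root.
g = 4: 4^168 ≡ 1 — hits 1, so not a primitive root.
g = 5: 5^168 ≡ 336; 5^112 ≡ 1 — hits 1, so not a primitive root.
g = 6: 6^168 ≡ 1 — hits 1, so not a primitive root.
g = 7: 7^168 ≡ 1 — hits 1, so not a primitive root.
g = 8: 8^168 ≡ 1 — hits 1, so not a primitive root.
g = 9: 9^168 ≡ 1 — hits 1, so not a primitive root.
g = 10: 10^168 ≡ 336; 10^112 ≡ 128; 10^48 ≡ 175 — none is 1, so 10 is a primitive root.
The smallest primitive root modulo 337 is 10.

10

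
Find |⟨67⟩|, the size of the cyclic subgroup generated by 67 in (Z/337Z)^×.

336

ord(67) | φ(337) = 337 − 1 = 336 = 2^4 · 3 · 7.
Divisors of 336: 1, 2, 3, 4, 6, 7, 8, 12, 14, 16, 21, 24, 28, 42, 48, 56, 84, 112, 168, 336.
Check 67^d mod 337 for each divisor in increasing order:
67^1 ≡ 67
67^2 ≡ 108
67^3 ≡ 159
67^4 ≡ 206
67^6 ≡ 6
67^7 ≡ 65
67^8 ≡ 311
67^12 ≡ 36
67^14 ≡ 181
67^16 ≡ 2
67^21 ≡ 307
67^24 ≡ 285
67^28 ≡ 72
67^42 ≡ 226
67^48 ≡ 8
67^56 ≡ 129
67^84 ≡ 189
67^112 ≡ 128
67^168 ≡ 336
67^336 ≡ 1
Therefore the multiplicative order of 67 modulo 337 is 336.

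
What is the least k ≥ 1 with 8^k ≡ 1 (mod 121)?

110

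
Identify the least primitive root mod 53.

2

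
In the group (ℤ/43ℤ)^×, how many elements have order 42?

12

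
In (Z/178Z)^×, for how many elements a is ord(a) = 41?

0

φ(178) = φ(2)·φ(89) = 1·88 = 88 = 2^3 · 11.
Since (Z/178Z)^× is cyclic of order 88, the number of elements of order d is φ(d) when d | 88 and 0 otherwise.
Here 88 is not a multiple of 41, so there are no elements of order 41.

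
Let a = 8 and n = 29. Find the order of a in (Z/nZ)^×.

The order of 8 must divide φ(29) = 29 − 1 = 28 = 2^2 · 7.
Divisors of 28: 1, 2, 4, 7, 14, 28.
Compute 8^d (mod 29) for the divisors d until we hit 1:
8^1 ≡ 8
8^2 ≡ 6
8^4 ≡ 7
8^7 ≡ 17
8^14 ≡ 28
8^28 ≡ 1
The smallest such exponent is 28, so the order of 8 is 28.

28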